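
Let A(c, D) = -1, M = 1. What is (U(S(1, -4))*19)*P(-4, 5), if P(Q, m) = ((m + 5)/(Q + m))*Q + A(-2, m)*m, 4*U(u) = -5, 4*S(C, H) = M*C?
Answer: 4275/4 ≈ 1068.8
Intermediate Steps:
S(C, H) = C/4 (S(C, H) = (1*C)/4 = C/4)
U(u) = -5/4 (U(u) = (¼)*(-5) = -5/4)
P(Q, m) = -m + Q*(5 + m)/(Q + m) (P(Q, m) = ((m + 5)/(Q + m))*Q - m = ((5 + m)/(Q + m))*Q - m = Q*(5 + m)/(Q + m) - m = -m + Q*(5 + m)/(Q + m))
(U(S(1, -4))*19)*P(-4, 5) = (-5/4*19)*((-1*5² + 5*(-4))/(-4 + 5)) = -95*(-1*25 - 20)/(4*1) = -95*(-25 - 20)/4 = -95*(-45)/4 = -95/4*(-45) = 4275/4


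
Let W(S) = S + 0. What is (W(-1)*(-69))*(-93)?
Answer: -6417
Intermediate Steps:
W(S) = S
(W(-1)*(-69))*(-93) = -1*(-69)*(-93) = 69*(-93) = -6417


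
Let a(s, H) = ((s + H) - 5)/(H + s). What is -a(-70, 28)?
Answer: -47/42 ≈ -1.1190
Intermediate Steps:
a(s, H) = (-5 + H + s)/(H + s) (a(s, H) = ((H + s) - 5)/(H + s) = (-5 + H + s)/(H + s))
-a(-70, 28) = -(-5 + 28 - 70)/(28 - 70) = -(-47)/(-42) = -(-1)*(-47)/42 = -1*47/42 = -47/42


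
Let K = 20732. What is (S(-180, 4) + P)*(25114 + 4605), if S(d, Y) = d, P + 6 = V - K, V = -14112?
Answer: -1041056570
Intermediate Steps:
P = -34850 (P = -6 + (-14112 - 1*20732) = -6 + (-14112 - 20732) = -6 - 34844 = -34850)
(S(-180, 4) + P)*(25114 + 4605) = (-180 - 34850)*(25114 + 4605) = -35030*29719 = -1041056570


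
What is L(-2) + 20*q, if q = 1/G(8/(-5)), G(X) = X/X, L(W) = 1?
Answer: 21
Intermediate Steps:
G(X) = 1
q = 1 (q = 1/1 = 1)
L(-2) + 20*q = 1 + 20*1 = 1 + 20 = 21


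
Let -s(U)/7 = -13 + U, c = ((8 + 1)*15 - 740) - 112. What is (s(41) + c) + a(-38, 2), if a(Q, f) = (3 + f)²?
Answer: -888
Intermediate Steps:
c = -717 (c = (9*15 - 740) - 112 = (135 - 740) - 112 = -605 - 112 = -717)
s(U) = 91 - 7*U (s(U) = -7*(-13 + U) = 91 - 7*U)
(s(41) + c) + a(-38, 2) = ((91 - 7*41) - 717) + (3 + 2)² = ((91 - 287) - 717) + 5² = (-196 - 717) + 25 = -913 + 25 = -888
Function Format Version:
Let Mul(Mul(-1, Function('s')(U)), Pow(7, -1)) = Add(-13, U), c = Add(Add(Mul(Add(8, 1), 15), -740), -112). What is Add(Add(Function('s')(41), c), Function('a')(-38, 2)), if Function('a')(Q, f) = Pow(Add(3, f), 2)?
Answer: -888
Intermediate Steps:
c = -717 (c = Add(Add(Mul(9, 15), -740), -112) = Add(Add(135, -740), -112) = Add(-605, -112) = -717)
Function('s')(U) = Add(91, Mul(-7, U)) (Function('s')(U) = Mul(-7, Add(-13, U)) = Add(91, Mul(-7, U)))
Add(Add(Function('s')(41), c), Function('a')(-38, 2)) = Add(Add(Add(91, Mul(-7, 41)), -717), Pow(Add(3, 2), 2)) = Add(Add(Add(91, -287), -717), Pow(5, 2)) = Add(Add(-196, -717), 25) = Add(-913, 25) = -888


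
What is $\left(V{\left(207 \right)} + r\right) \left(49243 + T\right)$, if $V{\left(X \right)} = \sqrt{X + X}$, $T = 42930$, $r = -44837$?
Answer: $-4132760801 + 276519 \sqrt{46} \approx -4.1309 \cdot 10^{9}$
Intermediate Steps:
$V{\left(X \right)} = \sqrt{2} \sqrt{X}$ ($V{\left(X \right)} = \sqrt{2 X} = \sqrt{2} \sqrt{X}$)
$\left(V{\left(207 \right)} + r\right) \left(49243 + T\right) = \left(\sqrt{2} \sqrt{207} - 44837\right) \left(49243 + 42930\right) = \left(\sqrt{2} \cdot 3 \sqrt{23} - 44837\right) 92173 = \left(3 \sqrt{46} - 44837\right) 92173 = \left(-44837 + 3 \sqrt{46}\right) 92173 = -4132760801 + 276519 \sqrt{46}$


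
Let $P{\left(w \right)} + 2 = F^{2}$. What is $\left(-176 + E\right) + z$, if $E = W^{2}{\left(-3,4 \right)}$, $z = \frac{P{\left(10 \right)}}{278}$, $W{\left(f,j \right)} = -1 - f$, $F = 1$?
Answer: $- \frac{47817}{278} \approx -172.0$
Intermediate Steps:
$P{\left(w \right)} = -1$ ($P{\left(w \right)} = -2 + 1^{2} = -2 + 1 = -1$)
$z = - \frac{1}{278} \approx -0.0035971$
$E = 4$ ($E = \left(-1 - -3\right)^{2} = \left(-1 + 3\right)^{2} = 2^{2} = 4$)
$\left(-176 + E\right) + z = \left(-176 + 4\right) - \frac{1}{278} = -172 - \frac{1}{278} = - \frac{47817}{278}$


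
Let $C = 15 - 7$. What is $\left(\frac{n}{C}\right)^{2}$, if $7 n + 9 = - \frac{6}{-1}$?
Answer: $\frac{9}{3136} \approx 0.0028699$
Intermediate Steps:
$n = - \frac{3}{7}$ ($n = - \frac{9}{7} + \frac{\left(-6\right) \frac{1}{-1}}{7} = - \frac{9}{7} + \frac{\left(-6\right) \left(-1\right)}{7} = - \frac{9}{7} + \frac{1}{7} \cdot 6 = - \frac{9}{7} + \frac{6}{7} = - \frac{3}{7} \approx -0.42857$)
$C = 8$ ($C = 15 - 7 = 8$)
$\left(\frac{n}{C}\right)^{2} = \left(- \frac{3}{7 \cdot 8}\right)^{2} = \left(\left(- \frac{3}{7}\right) \frac{1}{8}\right)^{2} = \left(- \frac{3}{56}\right)^{2} = \frac{9}{3136}$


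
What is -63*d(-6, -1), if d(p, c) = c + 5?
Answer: -252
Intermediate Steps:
d(p, c) = 5 + c
-63*d(-6, -1) = -63*(5 - 1) = -63*4 = -252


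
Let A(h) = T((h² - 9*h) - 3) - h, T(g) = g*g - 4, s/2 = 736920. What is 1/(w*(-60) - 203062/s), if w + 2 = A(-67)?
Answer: -736920/1145084453827931 ≈ -6.4355e-10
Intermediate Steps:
s = 1473840 (s = 2*736920 = 1473840)
T(g) = -4 + g² (T(g) = g² - 4 = -4 + g²)
A(h) = -4 + (-3 + h² - 9*h)² - h (A(h) = (-4 + ((h² - 9*h) - 3)²) - h = (-4 + (-3 + h² - 9*h)²) - h = -4 + (-3 + h² - 9*h)² - h)
w = 25897982 (w = -2 + (-4 + (3 - 1*(-67)² + 9*(-67))² - 1*(-67)) = -2 + (-4 + (3 - 1*4489 - 603)² + 67) = -2 + (-4 + (3 - 4489 - 603)² + 67) = -2 + (-4 + (-5089)² + 67) = -2 + (-4 + 25897921 + 67) = -2 + 25897984 = 25897982)
1/(w*(-60) - 203062/s) = 1/(25897982*(-60) - 203062/1473840) = 1/(-1553878920 - 203062*1/1473840) = 1/(-1553878920 - 101531/736920) = 1/(-1145084453827931/736920) = -736920/1145084453827931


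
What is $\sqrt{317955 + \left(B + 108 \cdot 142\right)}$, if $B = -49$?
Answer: $\sqrt{333242} \approx 577.27$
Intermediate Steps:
$\sqrt{317955 + \left(B + 108 \cdot 142\right)} = \sqrt{317955 + \left(-49 + 108 \cdot 142\right)} = \sqrt{317955 + \left(-49 + 15336\right)} = \sqrt{317955 + 15287} = \sqrt{333242}$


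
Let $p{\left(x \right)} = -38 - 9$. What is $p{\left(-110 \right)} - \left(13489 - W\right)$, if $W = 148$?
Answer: $-13388$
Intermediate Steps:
$p{\left(x \right)} = -47$
$p{\left(-110 \right)} - \left(13489 - W\right) = -47 - \left(13489 - 148\right) = -47 - 13341 = -13388$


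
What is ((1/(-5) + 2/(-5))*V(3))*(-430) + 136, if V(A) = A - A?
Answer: 136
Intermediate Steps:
V(A) = 0
((1/(-5) + 2/(-5))*V(3))*(-430) + 136 = ((1/(-5) + 2/(-5))*0)*(-430) + 136 = ((1*(-⅕) + 2*(-⅕))*0)*(-430) + 136 = ((-⅕ - ⅖)*0)*(-430) + 136 = -⅗*0*(-430) + 136 = 0*(-430) + 136 = 0 + 136 = 136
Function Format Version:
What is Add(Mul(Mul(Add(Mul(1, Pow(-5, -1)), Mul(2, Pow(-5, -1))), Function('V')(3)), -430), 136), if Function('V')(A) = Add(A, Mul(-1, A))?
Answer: 136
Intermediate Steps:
Function('V')(A) = 0
Add(Mul(Mul(Add(Mul(1, Pow(-5, -1)), Mul(2, Pow(-5, -1))), Function('V')(3)), -430), 136) = Add(Mul(Mul(Add(Mul(1, Pow(-5, -1)), Mul(2, Pow(-5, -1))), 0), -430), 136) = Add(Mul(Mul(Add(Mul(1, Rational(-1, 5)), Mul(2, Rational(-1, 5))), 0), -430), 136) = Add(Mul(Mul(Add(Rational(-1, 5), Rational(-2, 5)), 0), -430), 136) = Add(Mul(Mul(Rational(-3, 5), 0), -430), 136) = Add(Mul(0, -430), 136) = Add(0, 136) = 136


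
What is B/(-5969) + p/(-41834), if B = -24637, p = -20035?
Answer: 1150253173/249707146 ≈ 4.6064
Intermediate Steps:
B/(-5969) + p/(-41834) = -24637/(-5969) - 20035/(-41834) = -24637*(-1/5969) - 20035*(-1/41834) = 24637/5969 + 20035/41834 = 1150253173/249707146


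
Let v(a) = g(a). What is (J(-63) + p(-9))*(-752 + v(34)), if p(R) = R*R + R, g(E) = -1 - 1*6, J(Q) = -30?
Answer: -31878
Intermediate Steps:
g(E) = -7 (g(E) = -1 - 6 = -7)
v(a) = -7
p(R) = R + R² (p(R) = R² + R = R + R²)
(J(-63) + p(-9))*(-752 + v(34)) = (-30 - 9*(1 - 9))*(-752 - 7) = (-30 - 9*(-8))*(-759) = (-30 + 72)*(-759) = 42*(-759) = -31878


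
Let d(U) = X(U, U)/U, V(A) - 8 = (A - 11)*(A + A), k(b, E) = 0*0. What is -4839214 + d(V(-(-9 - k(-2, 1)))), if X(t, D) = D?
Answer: -4839213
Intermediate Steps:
k(b, E) = 0
V(A) = 8 + 2*A*(-11 + A) (V(A) = 8 + (A - 11)*(A + A) = 8 + (-11 + A)*(2*A) = 8 + 2*A*(-11 + A))
d(U) = 1 (d(U) = U/U = 1)
-4839214 + d(V(-(-9 - k(-2, 1)))) = -4839214 + 1 = -4839213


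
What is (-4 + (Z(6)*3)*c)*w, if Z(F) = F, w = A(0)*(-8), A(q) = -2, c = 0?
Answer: -64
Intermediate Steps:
w = 16 (w = -2*(-8) = 16)
(-4 + (Z(6)*3)*c)*w = (-4 + (6*3)*0)*16 = (-4 + 18*0)*16 = (-4 + 0)*16 = -4*16 = -64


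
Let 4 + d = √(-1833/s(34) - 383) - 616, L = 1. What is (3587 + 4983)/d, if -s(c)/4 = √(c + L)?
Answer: -8570/(620 - I*√(383 - 1833*√35/140)) ≈ -13.812 - 0.38939*I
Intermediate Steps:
s(c) = -4*√(1 + c) (s(c) = -4*√(c + 1) = -4*√(1 + c))
d = -620 + √(-383 + 1833*√35/140) (d = -4 + (√(-1833*(-1/(4*√(1 + 34))) - 383) - 616) = -4 + (√(-1833*(-√35/140) - 383) - 616) = -4 + (√(-(-1833)*√35/140 - 383) - 616) = -4 + (√(1833*√35/140 - 383) - 616) = -4 + (√(-383 + 1833*√35/140) - 616) = -4 + (-616 + √(-383 + 1833*√35/140)) = -620 + √(-383 + 1833*√35/140) ≈ -620.0 + 17.48*I)
(3587 + 4983)/d = (3587 + 4983)/(-620 + I*√(1876700 - 64155*√35)/70) = 8570/(-620 + I*√(1876700 - 64155*√35)/70)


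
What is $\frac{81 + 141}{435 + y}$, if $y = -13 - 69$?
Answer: $\frac{222}{353} \approx 0.62889$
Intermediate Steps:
$y = -82$ ($y = -13 - 69 = -82$)
$\frac{81 + 141}{435 + y} = \frac{81 + 141}{435 - 82} = \frac{222}{353}$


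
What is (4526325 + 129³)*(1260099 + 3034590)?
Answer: 28658519822646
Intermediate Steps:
(4526325 + 129³)*(1260099 + 3034590) = (4526325 + 2146689)*4294689 = 6673014*4294689 = 28658519822646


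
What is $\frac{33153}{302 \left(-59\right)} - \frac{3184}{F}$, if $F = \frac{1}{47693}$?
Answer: $- \frac{2705743727969}{17818} \approx -1.5185 \cdot 10^{8}$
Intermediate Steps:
$F = \frac{1}{47693} \approx 2.0967 \cdot 10^{-5}$
$\frac{33153}{302 \left(-59\right)} - \frac{3184}{F} = \frac{33153}{302 \left(-59\right)} - 3184 \frac{1}{\frac{1}{47693}} = \frac{33153}{-17818} - 151854512 = 33153 \left(- \frac{1}{17818}\right) - 151854512 = - \frac{33153}{17818} - 151854512 = - \frac{2705743727969}{17818}$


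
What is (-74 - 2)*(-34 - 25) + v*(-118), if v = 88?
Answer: -5900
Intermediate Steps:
(-74 - 2)*(-34 - 25) + v*(-118) = (-74 - 2)*(-34 - 25) + 88*(-118) = -76*(-59) - 10384 = 4484 - 10384 = -5900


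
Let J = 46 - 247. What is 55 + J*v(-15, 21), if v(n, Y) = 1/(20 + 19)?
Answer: 648/13 ≈ 49.846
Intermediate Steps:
v(n, Y) = 1/39
J = -201
55 + J*v(-15, 21) = 55 - 201*1/39 = 55 - 67/13 = 648/13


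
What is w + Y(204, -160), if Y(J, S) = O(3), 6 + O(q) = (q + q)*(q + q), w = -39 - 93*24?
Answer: -2241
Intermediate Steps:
w = -2271 (w = -39 - 2232 = -2271)
O(q) = -6 + 4*q**2 (O(q) = -6 + (q + q)*(q + q) = -6 + (2*q)*(2*q) = -6 + 4*q**2)
Y(J, S) = 30 (Y(J, S) = -6 + 4*3**2 = -6 + 4*9 = -6 + 36 = 30)
w + Y(204, -160) = -2271 + 30 = -2241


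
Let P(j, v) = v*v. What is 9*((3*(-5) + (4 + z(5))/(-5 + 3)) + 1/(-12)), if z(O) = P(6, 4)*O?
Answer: -2055/4 ≈ -513.75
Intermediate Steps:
P(j, v) = v²
z(O) = 16*O (z(O) = 4²*O = 16*O)
9*((3*(-5) + (4 + z(5))/(-5 + 3)) + 1/(-12)) = 9*((3*(-5) + (4 + 16*5)/(-5 + 3)) + 1/(-12)) = 9*((-15 + (4 + 80)/(-2)) - 1/12) = 9*((-15 + 84*(-½)) - 1/12) = 9*((-15 - 42) - 1/12) = 9*(-57 - 1/12) = 9*(-685/12) = -2055/4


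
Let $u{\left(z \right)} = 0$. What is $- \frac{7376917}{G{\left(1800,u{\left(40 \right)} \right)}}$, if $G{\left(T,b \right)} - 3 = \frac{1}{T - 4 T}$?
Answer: $- \frac{39835351800}{16199} \approx -2.4591 \cdot 10^{6}$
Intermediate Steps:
$G{\left(T,b \right)} = 3 - \frac{1}{3 T}$ ($G{\left(T,b \right)} = 3 + \frac{1}{T - 4 T} = 3 + \frac{1}{\left(-3\right) T} = 3 - \frac{1}{3 T}$)
$- \frac{7376917}{G{\left(1800,u{\left(40 \right)} \right)}} = - \frac{7376917}{3 - \frac{1}{3 \cdot 1800}} = - \frac{7376917}{3 - \frac{1}{5400}} = - \frac{7376917}{\frac{16199}{5400}} = \left(-7376917\right) \frac{5400}{16199} = - \frac{39835351800}{16199}$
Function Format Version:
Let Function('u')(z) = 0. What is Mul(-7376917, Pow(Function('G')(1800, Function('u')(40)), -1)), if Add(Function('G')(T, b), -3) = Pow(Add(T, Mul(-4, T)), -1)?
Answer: Rational(-39835351800, 16199) ≈ -2.4591e+6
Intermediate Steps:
Function('G')(T, b) = Add(3, Mul(Rational(-1, 3), Pow(T, -1))) (Function('G')(T, b) = Add(3, Pow(Add(T, Mul(-4, T)), -1)) = Add(3, Pow(Mul(-3, T), -1)) = Add(3, Mul(Rational(-1, 3), Pow(T, -1))))
Mul(-7376917, Pow(Function('G')(1800, Function('u')(40)), -1)) = Mul(-7376917, Pow(Add(3, Mul(Rational(-1, 3), Pow(1800, -1))), -1)) = Mul(-7376917, Pow(Add(3, Mul(Rational(-1, 3), Rational(1, 1800))), -1)) = Mul(-7376917, Pow(Add(3, Rational(-1, 5400)), -1)) = Mul(-7376917, Pow(Rational(16199, 5400), -1)) = Mul(-7376917, Rational(5400, 16199)) = Rational(-39835351800, 16199)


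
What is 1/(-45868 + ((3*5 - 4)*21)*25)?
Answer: -1/40093 ≈ -2.4942e-5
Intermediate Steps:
1/(-45868 + ((3*5 - 4)*21)*25) = 1/(-45868 + ((15 - 4)*21)*25) = 1/(-45868 + (11*21)*25) = 1/(-45868 + 231*25) = 1/(-45868 + 5775) = 1/(-40093) = -1/40093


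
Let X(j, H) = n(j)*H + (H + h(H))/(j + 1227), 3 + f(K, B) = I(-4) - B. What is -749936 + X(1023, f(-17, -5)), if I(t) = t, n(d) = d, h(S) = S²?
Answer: -845979749/1125 ≈ -7.5198e+5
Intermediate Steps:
f(K, B) = -7 - B (f(K, B) = -3 + (-4 - B) = -7 - B)
X(j, H) = H*j + (H + H²)/(1227 + j) (X(j, H) = j*H + (H + H²)/(j + 1227) = H*j + (H + H²)/(1227 + j))
-749936 + X(1023, f(-17, -5)) = -749936 + (-7 - 1*(-5))*(1 + (-7 - 1*(-5)) + 1023² + 1227*1023)/(1227 + 1023) = -749936 + (-7 + 5)*(1 + (-7 + 5) + 1046529 + 1255221)/2250 = -749936 - 2*1/2250*(1 - 2 + 1046529 + 1255221) = -749936 - 2*1/2250*2301749 = -749936 - 2301749/1125 = -845979749/1125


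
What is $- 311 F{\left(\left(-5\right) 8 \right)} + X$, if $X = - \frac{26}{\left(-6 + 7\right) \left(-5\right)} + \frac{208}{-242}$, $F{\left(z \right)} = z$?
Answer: $\frac{7528826}{605} \approx 12444.0$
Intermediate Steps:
$X = \frac{2626}{605}$ ($X = - \frac{26}{1 \left(-5\right)} + 208 \left(- \frac{1}{242}\right) = - \frac{26}{-5} - \frac{104}{121} = \left(-26\right) \left(- \frac{1}{5}\right) - \frac{104}{121} = \frac{26}{5} - \frac{104}{121} = \frac{2626}{605} \approx 4.3405$)
$- 311 F{\left(\left(-5\right) 8 \right)} + X = - 311 \left(\left(-5\right) 8\right) + \frac{2626}{605} = \left(-311\right) \left(-40\right) + \frac{2626}{605} = 12440 + \frac{2626}{605} = \frac{7528826}{605}$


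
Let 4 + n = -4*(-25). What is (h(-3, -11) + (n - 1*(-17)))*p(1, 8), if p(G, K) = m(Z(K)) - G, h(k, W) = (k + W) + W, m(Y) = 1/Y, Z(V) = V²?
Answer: -693/8 ≈ -86.625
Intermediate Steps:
n = 96 (n = -4 - 4*(-25) = -4 + 100 = 96)
h(k, W) = k + 2*W (h(k, W) = (W + k) + W = k + 2*W)
p(G, K) = K⁻² - G (p(G, K) = 1/(K²) - G = K⁻² - G)
(h(-3, -11) + (n - 1*(-17)))*p(1, 8) = ((-3 + 2*(-11)) + (96 - 1*(-17)))*(8⁻² - 1*1) = ((-3 - 22) + (96 + 17))*(1/64 - 1) = (-25 + 113)*(-63/64) = 88*(-63/64) = -693/8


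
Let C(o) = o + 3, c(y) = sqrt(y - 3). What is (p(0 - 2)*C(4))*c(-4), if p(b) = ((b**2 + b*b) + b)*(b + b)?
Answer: -168*I*sqrt(7) ≈ -444.49*I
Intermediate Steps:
c(y) = sqrt(-3 + y)
C(o) = 3 + o
p(b) = 2*b*(b + 2*b**2) (p(b) = ((b**2 + b**2) + b)*(2*b) = (2*b**2 + b)*(2*b) = (b + 2*b**2)*(2*b) = 2*b*(b + 2*b**2))
(p(0 - 2)*C(4))*c(-4) = (((0 - 2)**2*(2 + 4*(0 - 2)))*(3 + 4))*sqrt(-3 - 4) = (((-2)**2*(2 + 4*(-2)))*7)*sqrt(-7) = ((4*(2 - 8))*7)*(I*sqrt(7)) = ((4*(-6))*7)*(I*sqrt(7)) = (-24*7)*(I*sqrt(7)) = -168*I*sqrt(7)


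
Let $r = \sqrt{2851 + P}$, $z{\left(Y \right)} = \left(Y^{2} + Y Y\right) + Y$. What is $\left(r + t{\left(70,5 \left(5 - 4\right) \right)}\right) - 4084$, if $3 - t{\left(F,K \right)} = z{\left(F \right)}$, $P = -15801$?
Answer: $-13951 + 5 i \sqrt{518} \approx -13951.0 + 113.8 i$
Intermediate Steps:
$z{\left(Y \right)} = Y + 2 Y^{2}$ ($z{\left(Y \right)} = \left(Y^{2} + Y^{2}\right) + Y = 2 Y^{2} + Y = Y + 2 Y^{2}$)
$t{\left(F,K \right)} = 3 - F \left(1 + 2 F\right)$
$r = 5 i \sqrt{518}$ ($r = \sqrt{2851 - 15801} = \sqrt{-12950} = 5 i \sqrt{518} \approx 113.8 i$)
$\left(r + t{\left(70,5 \left(5 - 4\right) \right)}\right) - 4084 = \left(5 i \sqrt{518} + \left(3 - 70 \left(1 + 2 \cdot 70\right)\right)\right) - 4084 = \left(5 i \sqrt{518} + \left(3 - 70 \left(1 + 140\right)\right)\right) - 4084 = \left(5 i \sqrt{518} + \left(3 - 70 \cdot 141\right)\right) - 4084 = \left(5 i \sqrt{518} + \left(3 - 9870\right)\right) - 4084 = \left(5 i \sqrt{518} - 9867\right) - 4084 = \left(-9867 + 5 i \sqrt{518}\right) - 4084 = -13951 + 5 i \sqrt{518}$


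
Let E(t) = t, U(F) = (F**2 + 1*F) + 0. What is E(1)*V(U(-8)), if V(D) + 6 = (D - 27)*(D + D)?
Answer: 3242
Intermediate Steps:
U(F) = F + F**2 (U(F) = (F**2 + F) + 0 = (F + F**2) + 0 = F + F**2)
V(D) = -6 + 2*D*(-27 + D) (V(D) = -6 + (D - 27)*(D + D) = -6 + (-27 + D)*(2*D) = -6 + 2*D*(-27 + D))
E(1)*V(U(-8)) = 1*(-6 - (-432)*(1 - 8) + 2*(-8*(1 - 8))**2) = 1*(-6 - (-432)*(-7) + 2*(-8*(-7))**2) = 1*(-6 - 54*56 + 2*56**2) = 1*(-6 - 3024 + 2*3136) = 1*(-6 - 3024 + 6272) = 1*3242 = 3242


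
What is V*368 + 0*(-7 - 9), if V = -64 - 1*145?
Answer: -76912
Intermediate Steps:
V = -209 (V = -64 - 145 = -209)
V*368 + 0*(-7 - 9) = -209*368 + 0*(-7 - 9) = -76912 + 0*(-16) = -76912 + 0 = -76912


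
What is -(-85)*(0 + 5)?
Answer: 425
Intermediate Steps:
-(-85)*(0 + 5) = -(-85)*5 = -17*(-25) = 425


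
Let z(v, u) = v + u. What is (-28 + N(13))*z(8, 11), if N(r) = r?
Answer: -285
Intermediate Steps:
z(v, u) = u + v
(-28 + N(13))*z(8, 11) = (-28 + 13)*(11 + 8) = -15*19 = -285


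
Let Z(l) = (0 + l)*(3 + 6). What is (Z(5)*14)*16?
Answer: 10080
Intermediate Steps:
Z(l) = 9*l (Z(l) = l*9 = 9*l)
(Z(5)*14)*16 = ((9*5)*14)*16 = (45*14)*16 = 630*16 = 10080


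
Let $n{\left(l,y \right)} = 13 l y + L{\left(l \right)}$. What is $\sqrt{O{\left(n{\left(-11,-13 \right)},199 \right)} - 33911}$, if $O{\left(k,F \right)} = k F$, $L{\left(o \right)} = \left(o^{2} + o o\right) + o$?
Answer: $\sqrt{381999} \approx 618.06$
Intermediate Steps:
$L{\left(o \right)} = o + 2 o^{2}$ ($L{\left(o \right)} = \left(o^{2} + o^{2}\right) + o = 2 o^{2} + o = o + 2 o^{2}$)
$n{\left(l,y \right)} = l \left(1 + 2 l\right) + 13 l y$ ($n{\left(l,y \right)} = 13 l y + l \left(1 + 2 l\right) = l \left(1 + 2 l\right) + 13 l y$)
$O{\left(k,F \right)} = F k$
$\sqrt{O{\left(n{\left(-11,-13 \right)},199 \right)} - 33911} = \sqrt{199 \left(- 11 \left(1 + 2 \left(-11\right) + 13 \left(-13\right)\right)\right) - 33911} = \sqrt{199 \left(- 11 \left(1 - 22 - 169\right)\right) - 33911} = \sqrt{199 \left(\left(-11\right) \left(-190\right)\right) - 33911} = \sqrt{199 \cdot 2090 - 33911} = \sqrt{415910 - 33911} = \sqrt{381999}$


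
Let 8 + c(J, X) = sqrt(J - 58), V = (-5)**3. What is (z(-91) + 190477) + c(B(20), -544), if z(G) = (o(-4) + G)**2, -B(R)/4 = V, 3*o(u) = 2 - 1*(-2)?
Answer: 1786582/9 + sqrt(442) ≈ 1.9853e+5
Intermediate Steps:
o(u) = 4/3 (o(u) = (2 - 1*(-2))/3 = (2 + 2)/3 = (1/3)*4 = 4/3)
V = -125
B(R) = 500 (B(R) = -4*(-125) = 500)
c(J, X) = -8 + sqrt(-58 + J) (c(J, X) = -8 + sqrt(J - 58) = -8 + sqrt(-58 + J))
z(G) = (4/3 + G)**2
(z(-91) + 190477) + c(B(20), -544) = ((4 + 3*(-91))**2/9 + 190477) + (-8 + sqrt(-58 + 500)) = ((4 - 273)**2/9 + 190477) + (-8 + sqrt(442)) = ((1/9)*(-269)**2 + 190477) + (-8 + sqrt(442)) = ((1/9)*72361 + 190477) + (-8 + sqrt(442)) = (72361/9 + 190477) + (-8 + sqrt(442)) = 1786654/9 + (-8 + sqrt(442)) = 1786582/9 + sqrt(442)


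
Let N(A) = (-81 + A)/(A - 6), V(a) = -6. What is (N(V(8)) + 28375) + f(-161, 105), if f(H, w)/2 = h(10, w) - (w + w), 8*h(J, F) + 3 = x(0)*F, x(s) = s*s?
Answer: 55923/2 ≈ 27962.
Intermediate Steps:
x(s) = s**2
h(J, F) = -3/8 (h(J, F) = -3/8 + (0**2*F)/8 = -3/8 + (0*F)/8 = -3/8 + (1/8)*0 = -3/8 + 0 = -3/8)
N(A) = (-81 + A)/(-6 + A)
f(H, w) = -3/4 - 4*w (f(H, w) = 2*(-3/8 - (w + w)) = 2*(-3/8 - 2*w) = -3/4 - 4*w)
(N(V(8)) + 28375) + f(-161, 105) = ((-81 - 6)/(-6 - 6) + 28375) + (-3/4 - 4*105) = (-87/(-12) + 28375) + (-3/4 - 420) = (-1/12*(-87) + 28375) - 1683/4 = (29/4 + 28375) - 1683/4 = 113529/4 - 1683/4 = 55923/2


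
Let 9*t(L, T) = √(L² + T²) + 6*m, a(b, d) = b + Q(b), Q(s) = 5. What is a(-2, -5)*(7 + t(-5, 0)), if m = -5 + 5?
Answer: 68/3 ≈ 22.667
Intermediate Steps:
m = 0
a(b, d) = 5 + b (a(b, d) = b + 5 = 5 + b)
t(L, T) = √(L² + T²)/9 (t(L, T) = (√(L² + T²) + 6*0)/9 = (√(L² + T²) + 0)/9 = √(L² + T²)/9)
a(-2, -5)*(7 + t(-5, 0)) = (5 - 2)*(7 + √((-5)² + 0²)/9) = 3*(7 + √(25 + 0)/9) = 3*(7 + √25/9) = 3*(7 + (⅑)*5) = 3*(7 + 5/9) = 3*(68/9) = 68/3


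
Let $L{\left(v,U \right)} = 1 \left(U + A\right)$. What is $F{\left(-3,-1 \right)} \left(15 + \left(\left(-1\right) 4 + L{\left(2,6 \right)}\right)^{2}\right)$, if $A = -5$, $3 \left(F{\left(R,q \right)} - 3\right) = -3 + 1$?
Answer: $56$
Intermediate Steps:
$F{\left(R,q \right)} = \frac{7}{3}$ ($F{\left(R,q \right)} = 3 + \frac{-3 + 1}{3} = 3 + \frac{1}{3} \left(-2\right) = 3 - \frac{2}{3} = \frac{7}{3}$)
$L{\left(v,U \right)} = -5 + U$ ($L{\left(v,U \right)} = 1 \left(U - 5\right) = 1 \left(-5 + U\right) = -5 + U$)
$F{\left(-3,-1 \right)} \left(15 + \left(\left(-1\right) 4 + L{\left(2,6 \right)}\right)^{2}\right) = \frac{7 \left(15 + \left(\left(-1\right) 4 + \left(-5 + 6\right)\right)^{2}\right)}{3} = \frac{7 \left(15 + \left(-4 + 1\right)^{2}\right)}{3} = \frac{7 \left(15 + \left(-3\right)^{2}\right)}{3} = \frac{7 \left(15 + 9\right)}{3} = \frac{7}{3} \cdot 24 = 56$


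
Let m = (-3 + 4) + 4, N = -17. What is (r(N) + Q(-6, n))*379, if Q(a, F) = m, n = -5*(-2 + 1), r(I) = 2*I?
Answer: -10991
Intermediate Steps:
n = 5 (n = -5*(-1) = 5)
m = 5 (m = 1 + 4 = 5)
Q(a, F) = 5
(r(N) + Q(-6, n))*379 = (2*(-17) + 5)*379 = (-34 + 5)*379 = -29*379 = -10991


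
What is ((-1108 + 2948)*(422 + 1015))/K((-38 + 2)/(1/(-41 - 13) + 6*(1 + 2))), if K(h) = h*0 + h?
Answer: -106975070/81 ≈ -1.3207e+6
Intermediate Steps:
K(h) = h (K(h) = 0 + h = h)
((-1108 + 2948)*(422 + 1015))/K((-38 + 2)/(1/(-41 - 13) + 6*(1 + 2))) = ((-1108 + 2948)*(422 + 1015))/(((-38 + 2)/(1/(-41 - 13) + 6*(1 + 2)))) = (1840*1437)/((-36/(1/(-54) + 6*3))) = 2644080/((-36/(-1/54 + 18))) = 2644080/((-36/971/54)) = 2644080/((-36*54/971)) = 2644080/(-1944/971) = 2644080*(-971/1944) = -106975070/81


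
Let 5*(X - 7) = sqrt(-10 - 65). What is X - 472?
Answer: -465 + I*sqrt(3) ≈ -465.0 + 1.732*I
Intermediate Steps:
X = 7 + I*sqrt(3) (X = 7 + sqrt(-10 - 65)/5 = 7 + sqrt(-75)/5 = 7 + (5*I*sqrt(3))/5 = 7 + I*sqrt(3) ≈ 7.0 + 1.732*I)
X - 472 = (7 + I*sqrt(3)) - 472 = -465 + I*sqrt(3)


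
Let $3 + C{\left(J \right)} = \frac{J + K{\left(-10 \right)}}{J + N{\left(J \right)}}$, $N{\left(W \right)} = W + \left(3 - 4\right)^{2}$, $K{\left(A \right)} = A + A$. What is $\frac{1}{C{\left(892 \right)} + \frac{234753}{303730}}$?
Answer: $- \frac{15490230}{26931071} \approx -0.57518$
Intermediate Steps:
$K{\left(A \right)} = 2 A$
$N{\left(W \right)} = 1 + W$ ($N{\left(W \right)} = W + \left(-1\right)^{2} = W + 1 = 1 + W$)
$C{\left(J \right)} = -3 + \frac{-20 + J}{1 + 2 J}$ ($C{\left(J \right)} = -3 + \frac{J + 2 \left(-10\right)}{J + \left(1 + J\right)} = -3 + \frac{J - 20}{1 + 2 J} = -3 + \frac{-20 + J}{1 + 2 J}$)
$\frac{1}{C{\left(892 \right)} + \frac{234753}{303730}} = \frac{1}{\frac{-23 - 4460}{1 + 2 \cdot 892} + \frac{234753}{303730}} = \frac{1}{\frac{-23 - 4460}{1 + 1784} + 234753 \cdot \frac{1}{303730}} = \frac{1}{\frac{1}{1785} \left(-4483\right) + \frac{234753}{303730}} = \frac{1}{- \frac{4483}{1785} + \frac{234753}{303730}} = \frac{1}{- \frac{26931071}{15490230}} = - \frac{15490230}{26931071}$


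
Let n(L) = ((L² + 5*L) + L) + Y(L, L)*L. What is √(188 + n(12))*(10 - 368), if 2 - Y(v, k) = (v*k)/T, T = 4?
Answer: -716*I ≈ -716.0*I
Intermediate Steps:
Y(v, k) = 2 - k*v/4 (Y(v, k) = 2 - v*k/4 = 2 - k*v/4)
n(L) = L² + 6*L + L*(2 - L²/4) (n(L) = ((L² + 5*L) + L) + (2 - L*L/4)*L = (L² + 6*L) + (2 - L²/4)*L = (L² + 6*L) + L*(2 - L²/4) = L² + 6*L + L*(2 - L²/4))
√(188 + n(12))*(10 - 368) = √(188 + (¼)*12*(32 - 1*12² + 4*12))*(10 - 368) = √(188 + (¼)*12*(32 - 1*144 + 48))*(-358) = √(188 + (¼)*12*(32 - 144 + 48))*(-358) = √(188 + (¼)*12*(-64))*(-358) = √(188 - 192)*(-358) = √(-4)*(-358) = (2*I)*(-358) = -716*I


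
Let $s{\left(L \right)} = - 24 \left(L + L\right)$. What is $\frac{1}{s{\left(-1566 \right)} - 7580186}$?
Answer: $- \frac{1}{7505018} \approx -1.3324 \cdot 10^{-7}$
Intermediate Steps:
$s{\left(L \right)} = - 48 L$ ($s{\left(L \right)} = - 24 \cdot 2 L = - 48 L$)
$\frac{1}{s{\left(-1566 \right)} - 7580186} = \frac{1}{\left(-48\right) \left(-1566\right) - 7580186} = \frac{1}{75168 - 7580186} = \frac{1}{-7505018} = - \frac{1}{7505018}$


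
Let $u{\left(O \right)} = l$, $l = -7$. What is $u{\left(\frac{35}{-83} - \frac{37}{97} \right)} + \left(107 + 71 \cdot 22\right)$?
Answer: $1662$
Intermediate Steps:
$u{\left(O \right)} = -7$
$u{\left(\frac{35}{-83} - \frac{37}{97} \right)} + \left(107 + 71 \cdot 22\right) = -7 + \left(107 + 71 \cdot 22\right) = -7 + \left(107 + 1562\right) = -7 + 1669 = 1662$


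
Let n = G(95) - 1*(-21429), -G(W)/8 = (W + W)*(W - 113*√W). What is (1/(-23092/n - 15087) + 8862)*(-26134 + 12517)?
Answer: -15313239327909839790308731209/126897740768628363955 - 10801772180928*√95/126897740768628363955 ≈ -1.2067e+8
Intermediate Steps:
G(W) = -16*W*(W - 113*√W) (G(W) = -8*(W + W)*(W - 113*√W) = -8*2*W*(W - 113*√W) = -16*W*(W - 113*√W))
n = -122971 + 171760*√95 (n = (-16*95² + 1808*95^(3/2)) - 1*(-21429) = (-16*9025 + 1808*(95*√95)) + 21429 = (-144400 + 171760*√95) + 21429 = -122971 + 171760*√95 ≈ 1.5511e+6)
(1/(-23092/n - 15087) + 8862)*(-26134 + 12517) = (1/(-23092/(-122971 + 171760*√95) - 15087) + 8862)*(-26134 + 12517) = (1/(-15087 - 23092/(-122971 + 171760*√95)) + 8862)*(-13617) = (8862 + 1/(-15087 - 23092/(-122971 + 171760*√95)))*(-13617) = -120673854 - 13617/(-15087 - 23092/(-122971 + 171760*√95))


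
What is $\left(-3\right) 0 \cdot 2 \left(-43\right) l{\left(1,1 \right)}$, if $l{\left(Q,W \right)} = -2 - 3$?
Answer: $0$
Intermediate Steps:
$l{\left(Q,W \right)} = -5$
$\left(-3\right) 0 \cdot 2 \left(-43\right) l{\left(1,1 \right)} = \left(-3\right) 0 \cdot 2 \left(-43\right) \left(-5\right) = 0 \cdot 2 \left(-43\right) \left(-5\right) = 0 \left(-43\right) \left(-5\right) = 0 \left(-5\right) = 0$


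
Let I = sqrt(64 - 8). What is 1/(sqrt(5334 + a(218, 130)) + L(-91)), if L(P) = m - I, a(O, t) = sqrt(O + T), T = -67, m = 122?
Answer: 1/(122 + sqrt(5334 + sqrt(151)) - 2*sqrt(14)) ≈ 0.0053295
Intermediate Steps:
I = 2*sqrt(14) (I = sqrt(56) = 2*sqrt(14) ≈ 7.4833)
a(O, t) = sqrt(-67 + O) (a(O, t) = sqrt(O - 67) = sqrt(-67 + O))
L(P) = 122 - 2*sqrt(14)
1/(sqrt(5334 + a(218, 130)) + L(-91)) = 1/(sqrt(5334 + sqrt(-67 + 218)) + (122 - 2*sqrt(14))) = 1/(sqrt(5334 + sqrt(151)) + (122 - 2*sqrt(14))) = 1/(122 + sqrt(5334 + sqrt(151)) - 2*sqrt(14))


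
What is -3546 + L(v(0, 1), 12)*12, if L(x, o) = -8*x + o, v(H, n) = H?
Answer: -3402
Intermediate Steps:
L(x, o) = o - 8*x
-3546 + L(v(0, 1), 12)*12 = -3546 + (12 - 8*0)*12 = -3546 + (12 + 0)*12 = -3546 + 12*12 = -3546 + 144 = -3402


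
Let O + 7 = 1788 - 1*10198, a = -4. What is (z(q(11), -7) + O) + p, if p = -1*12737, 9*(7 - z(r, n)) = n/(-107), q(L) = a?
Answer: -20364568/963 ≈ -21147.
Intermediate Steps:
q(L) = -4
z(r, n) = 7 + n/963 (z(r, n) = 7 - n/(9*(-107)) = 7 - n*(-1)/(9*107) = 7 - (-1)*n/963 = 7 + n/963)
p = -12737
O = -8417 (O = -7 + (1788 - 1*10198) = -7 + (1788 - 10198) = -7 - 8410 = -8417)
(z(q(11), -7) + O) + p = ((7 + (1/963)*(-7)) - 8417) - 12737 = ((7 - 7/963) - 8417) - 12737 = (6734/963 - 8417) - 12737 = -8098837/963 - 12737 = -20364568/963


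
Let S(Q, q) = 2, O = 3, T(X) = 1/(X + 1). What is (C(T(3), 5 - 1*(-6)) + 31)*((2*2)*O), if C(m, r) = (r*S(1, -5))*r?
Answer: 3276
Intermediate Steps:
T(X) = 1/(1 + X)
C(m, r) = 2*r**2 (C(m, r) = (r*2)*r = (2*r)*r = 2*r**2)
(C(T(3), 5 - 1*(-6)) + 31)*((2*2)*O) = (2*(5 - 1*(-6))**2 + 31)*((2*2)*3) = (2*(5 + 6)**2 + 31)*(4*3) = (2*11**2 + 31)*12 = (2*121 + 31)*12 = (242 + 31)*12 = 273*12 = 3276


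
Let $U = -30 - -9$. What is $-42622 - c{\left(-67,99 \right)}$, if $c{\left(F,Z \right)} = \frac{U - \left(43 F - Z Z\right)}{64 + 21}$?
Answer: $- \frac{3635531}{85} \approx -42771.0$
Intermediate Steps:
$U = -21$ ($U = -30 + 9 = -21$)
$c{\left(F,Z \right)} = - \frac{21}{85} - \frac{43 F}{85} + \frac{Z^{2}}{85}$ ($c{\left(F,Z \right)} = \frac{-21 - \left(43 F - Z Z\right)}{64 + 21} = \frac{-21 - \left(- Z^{2} + 43 F\right)}{85} = \left(-21 - \left(- Z^{2} + 43 F\right)\right) \frac{1}{85} = \left(-21 + Z^{2} - 43 F\right) \frac{1}{85} = - \frac{21}{85} - \frac{43 F}{85} + \frac{Z^{2}}{85}$)
$-42622 - c{\left(-67,99 \right)} = -42622 - \left(- \frac{21}{85} - - \frac{2881}{85} + \frac{99^{2}}{85}\right) = -42622 - \left(- \frac{21}{85} + \frac{2881}{85} + \frac{1}{85} \cdot 9801\right) = -42622 - \left(- \frac{21}{85} + \frac{2881}{85} + \frac{9801}{85}\right) = -42622 - \frac{12661}{85} = - \frac{3635531}{85}$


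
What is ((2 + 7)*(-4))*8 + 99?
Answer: -189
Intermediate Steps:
((2 + 7)*(-4))*8 + 99 = (9*(-4))*8 + 99 = -36*8 + 99 = -288 + 99 = -189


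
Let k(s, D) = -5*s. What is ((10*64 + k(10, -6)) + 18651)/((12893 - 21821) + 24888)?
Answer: 19241/15960 ≈ 1.2056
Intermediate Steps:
((10*64 + k(10, -6)) + 18651)/((12893 - 21821) + 24888) = ((10*64 - 5*10) + 18651)/((12893 - 21821) + 24888) = ((640 - 50) + 18651)/(-8928 + 24888) = (590 + 18651)/15960 = 19241*(1/15960) = 19241/15960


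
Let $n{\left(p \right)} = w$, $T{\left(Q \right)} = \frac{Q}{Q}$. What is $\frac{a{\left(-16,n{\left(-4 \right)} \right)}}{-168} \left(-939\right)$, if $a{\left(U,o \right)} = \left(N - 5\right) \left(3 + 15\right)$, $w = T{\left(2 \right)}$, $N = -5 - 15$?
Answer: $- \frac{70425}{28} \approx -2515.2$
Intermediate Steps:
$T{\left(Q \right)} = 1$
$N = -20$ ($N = -5 - 15 = -20$)
$w = 1$
$n{\left(p \right)} = 1$
$a{\left(U,o \right)} = -450$ ($a{\left(U,o \right)} = \left(-20 - 5\right) \left(3 + 15\right) = \left(-25\right) 18 = -450$)
$\frac{a{\left(-16,n{\left(-4 \right)} \right)}}{-168} \left(-939\right) = - \frac{450}{-168} \left(-939\right) = \left(-450\right) \left(- \frac{1}{168}\right) \left(-939\right) = \frac{75}{28} \left(-939\right) = - \frac{70425}{28}$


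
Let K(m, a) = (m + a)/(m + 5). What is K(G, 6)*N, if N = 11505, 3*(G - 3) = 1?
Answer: 64428/5 ≈ 12886.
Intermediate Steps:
G = 10/3 (G = 3 + (1/3)*1 = 3 + 1/3 = 10/3 ≈ 3.3333)
K(m, a) = (a + m)/(5 + m)
K(G, 6)*N = ((6 + 10/3)/(5 + 10/3))*11505 = ((28/3)/(25/3))*11505 = ((3/25)*(28/3))*11505 = (28/25)*11505 = 64428/5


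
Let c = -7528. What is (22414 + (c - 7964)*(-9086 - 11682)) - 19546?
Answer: 321740724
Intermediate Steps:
(22414 + (c - 7964)*(-9086 - 11682)) - 19546 = (22414 + (-7528 - 7964)*(-9086 - 11682)) - 19546 = (22414 - 15492*(-20768)) - 19546 = (22414 + 321737856) - 19546 = 321760270 - 19546 = 321740724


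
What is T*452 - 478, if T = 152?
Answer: 68226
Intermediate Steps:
T*452 - 478 = 152*452 - 478 = 68704 - 478 = 68226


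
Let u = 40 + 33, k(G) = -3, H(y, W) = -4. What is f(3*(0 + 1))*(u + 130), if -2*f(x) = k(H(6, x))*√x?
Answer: 609*√3/2 ≈ 527.41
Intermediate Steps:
u = 73
f(x) = 3*√x/2 (f(x) = -(-3)*√x/2 = 3*√x/2)
f(3*(0 + 1))*(u + 130) = (3*√(3*(0 + 1))/2)*(73 + 130) = (3*√(3*1)/2)*203 = (3*√3/2)*203 = 609*√3/2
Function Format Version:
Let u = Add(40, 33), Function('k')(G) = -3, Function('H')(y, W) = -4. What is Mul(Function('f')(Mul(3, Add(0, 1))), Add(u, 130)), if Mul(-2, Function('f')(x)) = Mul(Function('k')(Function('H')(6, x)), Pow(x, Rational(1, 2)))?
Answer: Mul(Rational(609, 2), Pow(3, Rational(1, 2))) ≈ 527.41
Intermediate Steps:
u = 73
Function('f')(x) = Mul(Rational(3, 2), Pow(x, Rational(1, 2))) (Function('f')(x) = Mul(Rational(-1, 2), Mul(-3, Pow(x, Rational(1, 2)))) = Mul(Rational(3, 2), Pow(x, Rational(1, 2))))
Mul(Function('f')(Mul(3, Add(0, 1))), Add(u, 130)) = Mul(Mul(Rational(3, 2), Pow(Mul(3, Add(0, 1)), Rational(1, 2))), Add(73, 130)) = Mul(Mul(Rational(3, 2), Pow(Mul(3, 1), Rational(1, 2))), 203) = Mul(Mul(Rational(3, 2), Pow(3, Rational(1, 2))), 203) = Mul(Rational(609, 2), Pow(3, Rational(1, 2)))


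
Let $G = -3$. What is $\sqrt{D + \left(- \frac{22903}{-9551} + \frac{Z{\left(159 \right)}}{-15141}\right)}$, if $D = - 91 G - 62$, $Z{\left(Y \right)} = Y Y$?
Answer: $\frac{3 \sqrt{1115589830958727}}{6886271} \approx 14.551$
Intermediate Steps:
$Z{\left(Y \right)} = Y^{2}$
$D = 211$ ($D = \left(-91\right) \left(-3\right) - 62 = 273 - 62 = 211$)
$\sqrt{D + \left(- \frac{22903}{-9551} + \frac{Z{\left(159 \right)}}{-15141}\right)} = \sqrt{211 + \left(- \frac{22903}{-9551} + \frac{159^{2}}{-15141}\right)} = \sqrt{211 + \left(\left(-22903\right) \left(- \frac{1}{9551}\right) + 25281 \left(- \frac{1}{15141}\right)\right)} = \sqrt{211 + \left(\frac{22903}{9551} - \frac{8427}{5047}\right)} = \sqrt{211 + \frac{35105164}{48203897}} = \sqrt{\frac{10206127431}{48203897}} = \frac{3 \sqrt{1115589830958727}}{6886271}$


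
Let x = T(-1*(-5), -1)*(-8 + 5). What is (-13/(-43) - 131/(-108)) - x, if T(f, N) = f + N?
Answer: 62765/4644 ≈ 13.515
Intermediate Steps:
T(f, N) = N + f
x = -12 (x = (-1 - 1*(-5))*(-8 + 5) = (-1 + 5)*(-3) = 4*(-3) = -12)
(-13/(-43) - 131/(-108)) - x = (-13/(-43) - 131/(-108)) - 1*(-12) = (-13*(-1/43) - 131*(-1/108)) + 12 = (13/43 + 131/108) + 12 = 7037/4644 + 12 = 62765/4644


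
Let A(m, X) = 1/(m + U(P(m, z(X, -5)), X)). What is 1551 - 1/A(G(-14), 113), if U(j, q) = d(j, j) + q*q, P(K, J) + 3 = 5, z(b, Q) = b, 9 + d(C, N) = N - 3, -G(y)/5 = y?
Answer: -11278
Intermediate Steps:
G(y) = -5*y
d(C, N) = -12 + N (d(C, N) = -9 + (N - 3) = -9 + (-3 + N) = -12 + N)
P(K, J) = 2 (P(K, J) = -3 + 5 = 2)
U(j, q) = -12 + j + q² (U(j, q) = (-12 + j) + q*q = (-12 + j) + q² = -12 + j + q²)
A(m, X) = 1/(-10 + m + X²) (A(m, X) = 1/(m + (-12 + 2 + X²)) = 1/(m + (-10 + X²)) = 1/(-10 + m + X²))
1551 - 1/A(G(-14), 113) = 1551 - 1/(1/(-10 - 5*(-14) + 113²)) = 1551 - 1/(1/(-10 + 70 + 12769)) = 1551 - 1/(1/12829) = 1551 - 1/1/12829 = 1551 - 1*12829 = 1551 - 12829 = -11278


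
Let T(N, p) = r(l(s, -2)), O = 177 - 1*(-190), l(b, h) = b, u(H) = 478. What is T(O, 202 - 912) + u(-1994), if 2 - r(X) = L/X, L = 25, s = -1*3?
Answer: 1465/3 ≈ 488.33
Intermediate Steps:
s = -3
O = 367 (O = 177 + 190 = 367)
r(X) = 2 - 25/X
T(N, p) = 31/3 (T(N, p) = 2 - 25/(-3) = 2 - 25*(-⅓) = 2 + 25/3 = 31/3)
T(O, 202 - 912) + u(-1994) = 31/3 + 478 = 1465/3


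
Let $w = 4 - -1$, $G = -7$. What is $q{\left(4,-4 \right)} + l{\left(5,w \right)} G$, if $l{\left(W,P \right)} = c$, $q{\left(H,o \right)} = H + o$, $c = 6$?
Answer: $-42$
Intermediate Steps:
$w = 5$ ($w = 4 + 1 = 5$)
$l{\left(W,P \right)} = 6$
$q{\left(4,-4 \right)} + l{\left(5,w \right)} G = \left(4 - 4\right) + 6 \left(-7\right) = 0 - 42 = -42$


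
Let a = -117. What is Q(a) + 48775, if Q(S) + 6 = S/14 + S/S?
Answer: 682663/14 ≈ 48762.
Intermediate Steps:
Q(S) = -5 + S/14 (Q(S) = -6 + (S/14 + S/S) = -6 + (S*(1/14) + 1) = -6 + (S/14 + 1) = -6 + (1 + S/14) = -5 + S/14)
Q(a) + 48775 = (-5 + (1/14)*(-117)) + 48775 = (-5 - 117/14) + 48775 = -187/14 + 48775 = 682663/14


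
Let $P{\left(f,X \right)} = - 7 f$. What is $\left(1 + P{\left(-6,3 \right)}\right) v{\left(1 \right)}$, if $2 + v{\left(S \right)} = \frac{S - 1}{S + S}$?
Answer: $-86$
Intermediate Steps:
$v{\left(S \right)} = -2 + \frac{-1 + S}{2 S}$ ($v{\left(S \right)} = -2 + \frac{S - 1}{S + S} = -2 + \frac{-1 + S}{2 S}$)
$\left(1 + P{\left(-6,3 \right)}\right) v{\left(1 \right)} = \left(1 - -42\right) \frac{-1 - 3}{2 \cdot 1} = \left(1 + 42\right) \frac{1}{2} \cdot 1 \left(-1 - 3\right) = 43 \cdot \frac{1}{2} \cdot 1 \left(-4\right) = 43 \left(-2\right) = -86$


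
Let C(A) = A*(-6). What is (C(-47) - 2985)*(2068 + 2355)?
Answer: -11955369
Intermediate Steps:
C(A) = -6*A
(C(-47) - 2985)*(2068 + 2355) = (-6*(-47) - 2985)*(2068 + 2355) = (282 - 2985)*4423 = -2703*4423 = -11955369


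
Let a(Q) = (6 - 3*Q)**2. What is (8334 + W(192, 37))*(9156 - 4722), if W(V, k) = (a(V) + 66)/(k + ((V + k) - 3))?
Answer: 11159526672/263 ≈ 4.2432e+7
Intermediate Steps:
W(V, k) = (66 + 9*(-2 + V)**2)/(-3 + V + 2*k) (W(V, k) = (9*(-2 + V)**2 + 66)/(k + ((V + k) - 3)) = (66 + 9*(-2 + V)**2)/(k + (-3 + V + k)) = (66 + 9*(-2 + V)**2)/(-3 + V + 2*k))
(8334 + W(192, 37))*(9156 - 4722) = (8334 + 3*(22 + 3*(-2 + 192)**2)/(-3 + 192 + 2*37))*(9156 - 4722) = (8334 + 3*(22 + 3*190**2)/(-3 + 192 + 74))*4434 = (8334 + 3*(22 + 3*36100)/263)*4434 = (8334 + 3*(1/263)*(22 + 108300))*4434 = (8334 + 3*(1/263)*108322)*4434 = (8334 + 324966/263)*4434 = (2516808/263)*4434 = 11159526672/263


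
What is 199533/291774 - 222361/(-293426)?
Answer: 1469372958/1019215211 ≈ 1.4417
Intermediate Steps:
199533/291774 - 222361/(-293426) = 199533*(1/291774) - 222361*(-1/293426) = 66511/97258 + 222361/293426 = 1469372958/1019215211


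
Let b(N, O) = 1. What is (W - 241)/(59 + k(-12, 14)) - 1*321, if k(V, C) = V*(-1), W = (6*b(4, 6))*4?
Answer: -23008/71 ≈ -324.06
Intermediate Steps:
W = 24 (W = (6*1)*4 = 6*4 = 24)
k(V, C) = -V
(W - 241)/(59 + k(-12, 14)) - 1*321 = (24 - 241)/(59 - 1*(-12)) - 1*321 = -217/(59 + 12) - 321 = -217/71 - 321 = -23008/71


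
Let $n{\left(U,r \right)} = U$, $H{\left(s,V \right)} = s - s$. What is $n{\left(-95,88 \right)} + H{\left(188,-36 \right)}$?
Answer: $-95$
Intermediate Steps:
$H{\left(s,V \right)} = 0$
$n{\left(-95,88 \right)} + H{\left(188,-36 \right)} = -95 + 0 = -95$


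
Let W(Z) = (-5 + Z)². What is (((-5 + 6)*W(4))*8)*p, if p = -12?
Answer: -96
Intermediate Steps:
(((-5 + 6)*W(4))*8)*p = (((-5 + 6)*(-5 + 4)²)*8)*(-12) = ((1*(-1)²)*8)*(-12) = ((1*1)*8)*(-12) = (1*8)*(-12) = 8*(-12) = -96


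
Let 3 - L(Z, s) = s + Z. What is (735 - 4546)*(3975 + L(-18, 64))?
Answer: -14984852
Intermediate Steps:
L(Z, s) = 3 - Z - s (L(Z, s) = 3 - (s + Z) = 3 - (Z + s) = 3 + (-Z - s) = 3 - Z - s)
(735 - 4546)*(3975 + L(-18, 64)) = (735 - 4546)*(3975 + (3 - 1*(-18) - 1*64)) = -3811*(3975 + (3 + 18 - 64)) = -3811*(3975 - 43) = -3811*3932 = -14984852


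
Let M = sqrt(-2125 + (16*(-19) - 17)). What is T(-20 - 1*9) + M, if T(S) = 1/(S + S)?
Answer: -1/58 + I*sqrt(2446) ≈ -0.017241 + 49.457*I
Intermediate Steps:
T(S) = 1/(2*S)
M = I*sqrt(2446) (M = sqrt(-2125 + (-304 - 17)) = sqrt(-2125 - 321) = sqrt(-2446) = I*sqrt(2446) ≈ 49.457*I)
T(-20 - 1*9) + M = 1/(2*(-20 - 1*9)) + I*sqrt(2446) = 1/(2*(-20 - 9)) + I*sqrt(2446) = (1/2)/(-29) + I*sqrt(2446) = (1/2)*(-1/29) + I*sqrt(2446) = -1/58 + I*sqrt(2446)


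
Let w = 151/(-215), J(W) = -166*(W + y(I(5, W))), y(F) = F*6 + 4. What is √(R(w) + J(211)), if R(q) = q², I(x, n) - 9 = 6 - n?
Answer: 17*√25515959/215 ≈ 399.41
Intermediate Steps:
I(x, n) = 15 - n (I(x, n) = 9 + (6 - n) = 15 - n)
y(F) = 4 + 6*F (y(F) = 6*F + 4 = 4 + 6*F)
J(W) = -15604 + 830*W (J(W) = -166*(W + (4 + 6*(15 - W))) = -166*(W + (4 + (90 - 6*W))) = -166*(W + (94 - 6*W)) = -166*(94 - 5*W) = -15604 + 830*W)
w = -151/215 (w = 151*(-1/215) = -151/215 ≈ -0.70233)
√(R(w) + J(211)) = √((-151/215)² + (-15604 + 830*211)) = √(22801/46225 + (-15604 + 175130)) = √(22801/46225 + 159526) = √(7374112151/46225) = 17*√25515959/215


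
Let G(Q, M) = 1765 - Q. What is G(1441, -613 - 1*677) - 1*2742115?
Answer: -2741791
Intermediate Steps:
G(1441, -613 - 1*677) - 1*2742115 = (1765 - 1*1441) - 1*2742115 = (1765 - 1441) - 2742115 = 324 - 2742115 = -2741791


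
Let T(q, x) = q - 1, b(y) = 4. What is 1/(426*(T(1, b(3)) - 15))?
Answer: -1/6390 ≈ -0.00015649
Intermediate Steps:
T(q, x) = -1 + q
1/(426*(T(1, b(3)) - 15)) = 1/(426*((-1 + 1) - 15)) = 1/(426*(0 - 15)) = 1/(426*(-15)) = 1/(-6390) = -1/6390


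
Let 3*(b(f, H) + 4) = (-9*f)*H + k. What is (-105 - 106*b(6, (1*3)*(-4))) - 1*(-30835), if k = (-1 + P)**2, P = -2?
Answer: 7940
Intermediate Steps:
k = 9 (k = (-1 - 2)**2 = (-3)**2 = 9)
b(f, H) = -1 - 3*H*f (b(f, H) = -4 + ((-9*f)*H + 9)/3 = -4 + (-9*H*f + 9)/3 = -4 + (9 - 9*H*f)/3 = -4 + (3 - 3*H*f) = -1 - 3*H*f)
(-105 - 106*b(6, (1*3)*(-4))) - 1*(-30835) = (-105 - 106*(-1 - 3*(1*3)*(-4)*6)) - 1*(-30835) = (-105 - 106*(-1 - 3*3*(-4)*6)) + 30835 = (-105 - 106*(-1 - 3*(-12)*6)) + 30835 = (-105 - 106*(-1 + 216)) + 30835 = (-105 - 106*215) + 30835 = (-105 - 22790) + 30835 = -22895 + 30835 = 7940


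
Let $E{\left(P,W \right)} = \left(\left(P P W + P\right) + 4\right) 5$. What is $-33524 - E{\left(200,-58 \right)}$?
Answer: $11565456$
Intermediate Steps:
$E{\left(P,W \right)} = 20 + 5 P + 5 W P^{2}$ ($E{\left(P,W \right)} = \left(\left(P^{2} W + P\right) + 4\right) 5 = \left(\left(W P^{2} + P\right) + 4\right) 5 = \left(\left(P + W P^{2}\right) + 4\right) 5 = \left(4 + P + W P^{2}\right) 5 = 20 + 5 P + 5 W P^{2}$)
$-33524 - E{\left(200,-58 \right)} = -33524 - \left(20 + 5 \cdot 200 + 5 \left(-58\right) 200^{2}\right) = -33524 - \left(20 + 1000 + 5 \left(-58\right) 40000\right) = -33524 - \left(20 + 1000 - 11600000\right) = -33524 - -11598980 = -33524 + 11598980 = 11565456$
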